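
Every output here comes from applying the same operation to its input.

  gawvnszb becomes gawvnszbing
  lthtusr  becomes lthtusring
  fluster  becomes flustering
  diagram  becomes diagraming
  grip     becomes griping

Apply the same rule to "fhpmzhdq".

The rule is to append "ing".
Doing the same to "fhpmzhdq": "fhpmzhdqing".

fhpmzhdqing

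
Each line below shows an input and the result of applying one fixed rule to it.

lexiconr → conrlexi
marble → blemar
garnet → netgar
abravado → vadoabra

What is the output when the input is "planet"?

netpla

The pattern: swap the front and back halves of the string.
On "planet" that produces "netpla".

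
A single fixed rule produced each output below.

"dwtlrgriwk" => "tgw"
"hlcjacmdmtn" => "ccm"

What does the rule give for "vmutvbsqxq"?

The rule is to keep one character in every 3, starting at position 3 (positions 3rd, 6th, 9th, ...).
So "vmutvbsqxq" becomes "ubx".

ubx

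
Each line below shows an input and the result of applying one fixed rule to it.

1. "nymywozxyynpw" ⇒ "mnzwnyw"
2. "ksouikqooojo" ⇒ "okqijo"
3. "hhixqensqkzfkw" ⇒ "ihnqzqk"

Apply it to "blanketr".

abtk

Rule — keep every other character starting from the first (positions 1st, 3rd, 5th, ...), then swap each adjacent pair of characters (1↔2, 3↔4, ...).
Working it through for "blanketr": intermediate "bakt", final "abtk".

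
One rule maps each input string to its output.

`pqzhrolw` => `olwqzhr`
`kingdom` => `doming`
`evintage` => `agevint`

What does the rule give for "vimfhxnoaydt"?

ydtimfhxnoa

Looking at the pairs, the operation is to delete the first character, then move the last 3 characters to the front (rotate right by 3).
Starting from "vimfhxnoaydt": after the first operation, "imfhxnoaydt"; after the second, "ydtimfhxnoa".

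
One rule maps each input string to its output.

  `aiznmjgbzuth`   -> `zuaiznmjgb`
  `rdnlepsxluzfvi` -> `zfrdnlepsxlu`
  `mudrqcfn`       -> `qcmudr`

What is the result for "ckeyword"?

In each case the input is transformed by: delete the last 2 characters, then move the last 2 characters to the front (rotate right by 2).
For "ckeyword", step one produces "ckeywo"; step two turns that into "wockey".

wockey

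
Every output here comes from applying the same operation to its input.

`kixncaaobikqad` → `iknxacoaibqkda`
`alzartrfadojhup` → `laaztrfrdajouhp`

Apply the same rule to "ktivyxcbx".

Rule — swap each adjacent pair of characters (1↔2, 3↔4, ...).
On "ktivyxcbx" that produces "tkvixybcx".

tkvixybcx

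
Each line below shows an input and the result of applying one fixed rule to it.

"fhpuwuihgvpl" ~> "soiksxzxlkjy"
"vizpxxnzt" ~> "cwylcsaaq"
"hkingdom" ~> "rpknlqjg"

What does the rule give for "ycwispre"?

What's happening: move the last 2 characters to the front (rotate right by 2), then shift every letter 3 places forward in the alphabet (wrapping around).
On "ycwispre": the first step gives "reycwisp", and the second then gives "uhbfzlvs".

uhbfzlvs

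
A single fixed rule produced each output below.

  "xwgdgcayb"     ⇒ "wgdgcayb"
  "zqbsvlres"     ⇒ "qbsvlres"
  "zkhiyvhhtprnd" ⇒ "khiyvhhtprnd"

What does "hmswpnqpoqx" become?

mswpnqpoqx

Each output is the input with this applied: delete the first character.
On "hmswpnqpoqx" that produces "mswpnqpoqx".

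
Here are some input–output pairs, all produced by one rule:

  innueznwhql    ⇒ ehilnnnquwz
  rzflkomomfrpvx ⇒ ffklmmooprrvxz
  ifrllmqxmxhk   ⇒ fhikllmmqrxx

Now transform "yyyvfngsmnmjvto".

fgjmmnnostvvyyy

The transformation: sort the characters into alphabetical order.
For "yyyvfngsmnmjvto" the result is "fgjmmnnostvvyyy".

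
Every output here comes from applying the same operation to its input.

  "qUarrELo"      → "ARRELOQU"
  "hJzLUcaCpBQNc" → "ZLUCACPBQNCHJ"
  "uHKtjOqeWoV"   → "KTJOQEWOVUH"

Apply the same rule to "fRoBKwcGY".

What's happening: move the first 2 characters to the end (rotate left by 2), then convert every letter to uppercase.
Working it through for "fRoBKwcGY": intermediate "oBKwcGYfR", final "OBKWCGYFR".

OBKWCGYFR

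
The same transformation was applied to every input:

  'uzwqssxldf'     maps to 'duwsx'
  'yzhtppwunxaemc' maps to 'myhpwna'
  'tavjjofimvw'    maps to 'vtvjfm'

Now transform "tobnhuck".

Rule — move the last 2 characters to the front (rotate right by 2), then keep every other character starting from the first (positions 1st, 3rd, 5th, ...).
Applying both steps to "tobnhuck": "cktobnhu", then "ctbh".

ctbh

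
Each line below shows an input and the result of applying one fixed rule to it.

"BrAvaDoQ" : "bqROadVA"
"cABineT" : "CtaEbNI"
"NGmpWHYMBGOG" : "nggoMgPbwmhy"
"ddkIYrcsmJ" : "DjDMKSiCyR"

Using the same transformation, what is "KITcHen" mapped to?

kNiEthC

The transformation: flip the case of every letter, then take characters alternately from the front and the back (1st, last, 2nd, 2nd-last, ...).
Applying that to "KITcHen" gives "kNiEthC".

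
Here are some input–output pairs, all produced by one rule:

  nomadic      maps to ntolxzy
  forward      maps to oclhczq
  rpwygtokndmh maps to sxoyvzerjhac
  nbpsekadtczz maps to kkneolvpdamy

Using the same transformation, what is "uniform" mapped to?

The transformation: reverse the string, then shift every letter 11 places forward in the alphabet (wrapping around).
Starting from "uniform": after the first operation, "mrofinu"; after the second, "xczqtyf".

xczqtyf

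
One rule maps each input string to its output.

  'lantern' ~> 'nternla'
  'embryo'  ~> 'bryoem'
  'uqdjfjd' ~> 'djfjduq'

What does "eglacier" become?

The pattern: move the first 2 characters to the end (rotate left by 2).
Doing the same to "eglacier": "laciereg".

laciereg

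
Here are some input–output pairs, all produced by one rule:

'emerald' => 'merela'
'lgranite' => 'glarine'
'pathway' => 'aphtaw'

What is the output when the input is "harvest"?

ahvrse

In each case the input is transformed by: swap each adjacent pair of characters (1↔2, 3↔4, ...), then delete the last character.
Doing the same to "harvest": "ahvrse".
(Check on "pathway": → "aphtawy" → "aphtaw" ✓)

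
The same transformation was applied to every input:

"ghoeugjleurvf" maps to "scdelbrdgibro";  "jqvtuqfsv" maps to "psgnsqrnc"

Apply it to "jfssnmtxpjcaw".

xtgcppkjqumgz

Rule — move the last 2 characters to the front (rotate right by 2), then shift every letter 3 places backward in the alphabet (wrapping around).
Starting from "jfssnmtxpjcaw": after the first operation, "awjfssnmtxpjc"; after the second, "xtgcppkjqumgz".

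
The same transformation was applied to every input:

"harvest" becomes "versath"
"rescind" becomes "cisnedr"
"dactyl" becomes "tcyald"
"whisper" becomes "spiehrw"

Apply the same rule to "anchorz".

hocrnza

Rule — take characters alternately from the front and the back (1st, last, 2nd, 2nd-last, ...), then reverse the string.
On "anchorz": the first step gives "aznrcoh", and the second then gives "hocrnza".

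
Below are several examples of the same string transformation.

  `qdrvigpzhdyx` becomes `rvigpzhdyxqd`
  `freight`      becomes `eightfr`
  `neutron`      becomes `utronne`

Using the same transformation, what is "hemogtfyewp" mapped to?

Looking at the pairs, the operation is to move the first 2 characters to the end (rotate left by 2).
"hemogtfyewp" → "mogtfyewphe".

mogtfyewphe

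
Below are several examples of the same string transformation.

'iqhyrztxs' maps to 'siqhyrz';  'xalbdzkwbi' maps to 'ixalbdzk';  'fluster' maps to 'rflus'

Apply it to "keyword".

dkeyw

Each output is the input with this applied: move the last 3 characters to the front (rotate right by 3), then delete the first 2 characters.
Working it through for "keyword": intermediate "ordkeyw", final "dkeyw".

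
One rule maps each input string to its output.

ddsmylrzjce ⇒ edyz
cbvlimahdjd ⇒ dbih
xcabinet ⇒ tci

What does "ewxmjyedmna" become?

The pattern: keep one character in every 3, starting at position 2 (positions 2nd, 5th, 8th, ...), then move the last character to the front.
Applying both steps to "ewxmjyedmna": "wjda", then "awjd".

awjd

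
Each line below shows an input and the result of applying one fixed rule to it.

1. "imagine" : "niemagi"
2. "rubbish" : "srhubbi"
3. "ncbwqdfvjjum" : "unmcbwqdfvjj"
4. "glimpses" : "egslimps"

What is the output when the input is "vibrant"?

The rule is to swap the first and last characters, then move the last 2 characters to the front (rotate right by 2).
"vibrant" → "tibranv" → "nvtibra".

nvtibra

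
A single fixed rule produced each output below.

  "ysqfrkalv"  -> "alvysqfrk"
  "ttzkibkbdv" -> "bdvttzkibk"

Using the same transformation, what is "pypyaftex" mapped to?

Looking at the pairs, the operation is to move the last 3 characters to the front (rotate right by 3).
On "pypyaftex" that produces "texpypyaf".

texpypyaf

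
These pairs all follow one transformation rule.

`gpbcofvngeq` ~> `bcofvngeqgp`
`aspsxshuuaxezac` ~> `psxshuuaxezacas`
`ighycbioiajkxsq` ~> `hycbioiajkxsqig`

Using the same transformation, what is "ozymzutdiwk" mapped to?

ymzutdiwkoz

The transformation: move the first 2 characters to the end (rotate left by 2).
On "ozymzutdiwk" that produces "ymzutdiwkoz".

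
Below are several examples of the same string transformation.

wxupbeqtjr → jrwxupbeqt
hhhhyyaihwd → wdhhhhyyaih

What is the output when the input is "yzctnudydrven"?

In each case the input is transformed by: move the last 2 characters to the front (rotate right by 2).
"yzctnudydrven" → "enyzctnudydrv".

enyzctnudydrv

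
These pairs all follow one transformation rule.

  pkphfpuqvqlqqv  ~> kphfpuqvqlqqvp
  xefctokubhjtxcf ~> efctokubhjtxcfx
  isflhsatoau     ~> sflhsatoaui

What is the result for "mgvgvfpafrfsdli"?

What's happening: move the first character to the end.
Applying that to "mgvgvfpafrfsdli" gives "gvgvfpafrfsdlim".

gvgvfpafrfsdlim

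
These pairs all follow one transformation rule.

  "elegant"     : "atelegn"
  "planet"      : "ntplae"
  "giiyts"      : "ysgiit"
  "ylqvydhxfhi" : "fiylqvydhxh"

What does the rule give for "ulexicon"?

In each case the input is transformed by: move the last 2 characters to the front (rotate right by 2), then swap the first and last characters.
For "ulexicon", step one produces "onulexic"; step two turns that into "cnulexio".
(Check on "ylqvydhxfhi": → "hiylqvydhxf" → "fiylqvydhxh" ✓)

cnulexio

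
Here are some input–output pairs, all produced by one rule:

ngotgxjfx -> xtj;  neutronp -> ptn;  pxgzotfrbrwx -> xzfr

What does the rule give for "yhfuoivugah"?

huva

What's happening: swap the first and last characters, then keep one character in every 3, starting at position 1 (positions 1st, 4th, 7th, ...).
Doing the same to "yhfuoivugah": "huva".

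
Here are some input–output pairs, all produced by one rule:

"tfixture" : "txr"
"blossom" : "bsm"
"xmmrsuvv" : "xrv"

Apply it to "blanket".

Looking at the pairs, the operation is to keep one character in every 3, starting at position 1 (positions 1st, 4th, 7th, ...).
For "blanket" the result is "bnt".

bnt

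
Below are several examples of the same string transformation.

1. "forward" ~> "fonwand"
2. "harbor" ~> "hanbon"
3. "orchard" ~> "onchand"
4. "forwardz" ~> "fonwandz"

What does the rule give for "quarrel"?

Each output is the input with this applied: replace every "r" with "n".
On "quarrel" that produces "quannel".

quannel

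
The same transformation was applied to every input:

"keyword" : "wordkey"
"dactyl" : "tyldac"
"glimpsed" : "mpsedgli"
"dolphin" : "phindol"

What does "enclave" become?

laveenc

The transformation: move the first 3 characters to the end (rotate left by 3).
Doing the same to "enclave": "laveenc".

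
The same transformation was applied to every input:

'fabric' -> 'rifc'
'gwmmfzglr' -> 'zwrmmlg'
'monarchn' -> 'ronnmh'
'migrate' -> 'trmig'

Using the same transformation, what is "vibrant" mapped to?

vtrni

Looking at the pairs, the operation is to sort the characters into reverse alphabetical order, then delete the last 2 characters.
For "vibrant", step one produces "vtrniba"; step two turns that into "vtrni".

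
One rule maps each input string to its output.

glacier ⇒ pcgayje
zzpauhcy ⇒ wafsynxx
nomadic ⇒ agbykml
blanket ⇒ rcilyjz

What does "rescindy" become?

wblgaqcp

The transformation: shift every letter 2 places backward in the alphabet (wrapping around), then reverse the string.
Working it through for "rescindy": intermediate "pcqaglbw", final "wblgaqcp".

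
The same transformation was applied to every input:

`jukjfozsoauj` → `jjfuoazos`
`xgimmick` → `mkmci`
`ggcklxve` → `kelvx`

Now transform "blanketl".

nlkte

In each case the input is transformed by: delete the first 3 characters, then take characters alternately from the front and the back (1st, last, 2nd, 2nd-last, ...).
On "blanketl": the first step gives "nketl", and the second then gives "nlkte".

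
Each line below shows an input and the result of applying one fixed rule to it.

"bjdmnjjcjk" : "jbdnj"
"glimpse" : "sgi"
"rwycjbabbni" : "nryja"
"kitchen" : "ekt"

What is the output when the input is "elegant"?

Looking at the pairs, the operation is to move the last 3 characters to the front (rotate right by 3), then keep every other character starting from the second (positions 2nd, 4th, 6th, ...).
For "elegant", step one produces "anteleg"; step two turns that into "nee".

nee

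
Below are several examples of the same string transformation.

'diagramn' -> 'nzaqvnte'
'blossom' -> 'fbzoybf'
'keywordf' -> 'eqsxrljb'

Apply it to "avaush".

What's happening: shift every letter 13 places forward in the alphabet (wrapping around) — i.e. ROT13, then move the last 3 characters to the front (rotate right by 3).
On "avaush": the first step gives "ninhfu", and the second then gives "hfunin".

hfunin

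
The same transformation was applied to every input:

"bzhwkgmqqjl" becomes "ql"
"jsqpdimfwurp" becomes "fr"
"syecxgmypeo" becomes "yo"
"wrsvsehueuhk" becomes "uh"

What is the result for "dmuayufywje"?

ye

Rule — keep one character in every 3, starting at position 2 (positions 2nd, 5th, 8th, ...), then delete the first 2 characters.
For "dmuayufywje", step one produces "myye"; step two turns that into "ye".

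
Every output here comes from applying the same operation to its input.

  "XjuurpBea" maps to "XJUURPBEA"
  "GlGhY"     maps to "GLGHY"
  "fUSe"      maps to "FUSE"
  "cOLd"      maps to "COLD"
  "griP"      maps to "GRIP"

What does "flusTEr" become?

FLUSTER

The pattern: convert every letter to uppercase.
"flusTEr" → "FLUSTER".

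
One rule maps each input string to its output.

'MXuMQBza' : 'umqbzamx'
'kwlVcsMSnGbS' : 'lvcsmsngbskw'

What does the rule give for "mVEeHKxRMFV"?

The rule is to move the first 2 characters to the end (rotate left by 2), then convert every letter to lowercase.
Applying both steps to "mVEeHKxRMFV": "EeHKxRMFVmV", then "eehkxrmfvmv".

eehkxrmfvmv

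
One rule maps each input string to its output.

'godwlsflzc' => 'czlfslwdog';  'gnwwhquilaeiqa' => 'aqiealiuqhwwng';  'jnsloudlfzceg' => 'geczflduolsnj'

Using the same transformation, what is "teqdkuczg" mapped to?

The transformation: reverse the string.
On "teqdkuczg" that produces "gzcukdqet".

gzcukdqet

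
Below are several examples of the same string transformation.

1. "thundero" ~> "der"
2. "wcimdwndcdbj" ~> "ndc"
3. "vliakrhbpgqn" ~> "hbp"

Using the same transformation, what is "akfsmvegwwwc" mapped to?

The pattern: swap the front and back halves of the string, then keep only the first 3 characters.
So "akfsmvegwwwc" becomes "egw".
(Check on "wcimdwndcdbj": → "ndcdbjwcimdw" → "ndc" ✓)

egw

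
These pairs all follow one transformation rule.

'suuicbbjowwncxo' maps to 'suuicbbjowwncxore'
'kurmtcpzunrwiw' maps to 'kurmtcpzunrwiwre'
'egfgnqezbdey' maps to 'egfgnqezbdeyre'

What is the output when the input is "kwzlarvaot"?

Each output is the input with this applied: append "re".
So "kwzlarvaot" becomes "kwzlarvaotre".

kwzlarvaotre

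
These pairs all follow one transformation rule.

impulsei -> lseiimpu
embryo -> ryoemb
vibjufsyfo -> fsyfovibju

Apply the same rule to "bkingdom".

gdombkin

In each case the input is transformed by: swap the front and back halves of the string.
"bkingdom" → "gdombkin".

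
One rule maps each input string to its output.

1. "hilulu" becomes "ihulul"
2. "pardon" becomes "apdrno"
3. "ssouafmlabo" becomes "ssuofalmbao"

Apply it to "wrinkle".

In each case the input is transformed by: swap each adjacent pair of characters (1↔2, 3↔4, ...).
For "wrinkle" the result is "rwnilke".

rwnilke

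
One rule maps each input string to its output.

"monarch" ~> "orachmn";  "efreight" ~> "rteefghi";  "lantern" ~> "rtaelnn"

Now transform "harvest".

tvaehrs

Rule — sort the characters into alphabetical order, then move the last 2 characters to the front (rotate right by 2).
On "harvest": the first step gives "aehrstv", and the second then gives "tvaehrs".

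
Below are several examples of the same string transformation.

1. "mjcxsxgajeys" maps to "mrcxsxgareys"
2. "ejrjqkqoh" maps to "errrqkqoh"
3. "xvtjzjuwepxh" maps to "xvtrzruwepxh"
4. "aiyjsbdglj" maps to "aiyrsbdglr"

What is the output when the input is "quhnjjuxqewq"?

quhnrruxqewq

Each output is the input with this applied: replace every "j" with "r".
"quhnjjuxqewq" → "quhnrruxqewq".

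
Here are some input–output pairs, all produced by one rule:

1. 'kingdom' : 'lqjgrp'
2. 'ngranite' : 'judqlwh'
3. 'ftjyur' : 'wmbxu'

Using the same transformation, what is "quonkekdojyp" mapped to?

The pattern: delete the first character, then shift every letter 3 places forward in the alphabet (wrapping around).
For "quonkekdojyp", step one produces "uonkekdojyp"; step two turns that into "xrqnhngrmbs".

xrqnhngrmbs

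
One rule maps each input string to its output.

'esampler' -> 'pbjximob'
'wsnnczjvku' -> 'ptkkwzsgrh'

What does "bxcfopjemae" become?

uyczmlbgxjb

The rule is to swap each adjacent pair of characters (1↔2, 3↔4, ...), then shift every letter 3 places backward in the alphabet (wrapping around).
Applying both steps to "bxcfopjemae": "xbfcpoejame", then "uyczmlbgxjb".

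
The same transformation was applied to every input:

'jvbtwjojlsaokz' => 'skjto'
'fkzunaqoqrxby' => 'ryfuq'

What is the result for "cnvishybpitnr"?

irciy

The rule is to keep one character in every 3, starting at position 1 (positions 1st, 4th, 7th, ...), then move the first 3 characters to the end (rotate left by 3).
Applying both steps to "cnvishybpitnr": "ciyir", then "irciy".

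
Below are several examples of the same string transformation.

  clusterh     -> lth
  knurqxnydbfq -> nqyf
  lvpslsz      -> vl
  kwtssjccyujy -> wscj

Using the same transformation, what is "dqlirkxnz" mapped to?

qrn

The rule is to keep one character in every 3, starting at position 2 (positions 2nd, 5th, 8th, ...).
Doing the same to "dqlirkxnz": "qrn".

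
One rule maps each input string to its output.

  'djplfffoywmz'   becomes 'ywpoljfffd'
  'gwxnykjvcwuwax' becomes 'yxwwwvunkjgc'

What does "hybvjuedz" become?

yvujheb

Looking at the pairs, the operation is to delete the last 2 characters, then sort the characters into reverse alphabetical order.
"hybvjuedz" → "hybvjue" → "yvujheb".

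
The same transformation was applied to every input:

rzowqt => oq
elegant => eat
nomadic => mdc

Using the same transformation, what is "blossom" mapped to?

Each output is the input with this applied: keep every other character starting from the first (positions 1st, 3rd, 5th, ...), then delete the first character.
"blossom" → "bosm" → "osm".

osm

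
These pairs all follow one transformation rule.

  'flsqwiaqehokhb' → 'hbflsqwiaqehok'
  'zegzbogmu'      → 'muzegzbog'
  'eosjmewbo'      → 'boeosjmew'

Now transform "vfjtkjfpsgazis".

The rule is to move the last 2 characters to the front (rotate right by 2).
So "vfjtkjfpsgazis" becomes "isvfjtkjfpsgaz".

isvfjtkjfpsgaz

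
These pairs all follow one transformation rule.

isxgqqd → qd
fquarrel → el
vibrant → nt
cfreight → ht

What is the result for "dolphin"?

in

The transformation: keep only the last 2 characters.
For "dolphin" the result is "in".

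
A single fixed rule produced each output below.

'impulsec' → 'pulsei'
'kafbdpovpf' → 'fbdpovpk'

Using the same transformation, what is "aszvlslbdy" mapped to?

zvlslbda

Rule — swap the first and last characters, then delete the first 2 characters.
On "aszvlslbdy": the first step gives "yszvlslbda", and the second then gives "zvlslbda".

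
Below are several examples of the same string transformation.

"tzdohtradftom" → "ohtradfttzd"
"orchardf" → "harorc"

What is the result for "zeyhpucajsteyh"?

hpucajstezey

In each case the input is transformed by: delete the last 2 characters, then move the first 3 characters to the end (rotate left by 3).
For "zeyhpucajsteyh", step one produces "zeyhpucajste"; step two turns that into "hpucajstezey".
(Check on "orchardf": → "orchar" → "harorc" ✓)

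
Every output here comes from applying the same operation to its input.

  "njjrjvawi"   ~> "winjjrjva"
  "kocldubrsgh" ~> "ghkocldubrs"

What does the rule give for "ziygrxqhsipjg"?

What's happening: move the last 2 characters to the front (rotate right by 2).
"ziygrxqhsipjg" → "jgziygrxqhsip".

jgziygrxqhsip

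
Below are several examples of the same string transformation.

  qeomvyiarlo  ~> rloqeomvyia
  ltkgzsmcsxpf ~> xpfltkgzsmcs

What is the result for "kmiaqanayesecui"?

cuikmiaqanayese

Each output is the input with this applied: move the last 3 characters to the front (rotate right by 3).
For "kmiaqanayesecui" the result is "cuikmiaqanayese".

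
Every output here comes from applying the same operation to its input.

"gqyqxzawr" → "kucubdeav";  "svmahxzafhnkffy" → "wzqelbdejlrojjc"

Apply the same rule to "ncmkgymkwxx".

rgqokcqoabb

Each output is the input with this applied: shift every letter 4 places forward in the alphabet (wrapping around).
For "ncmkgymkwxx" the result is "rgqokcqoabb".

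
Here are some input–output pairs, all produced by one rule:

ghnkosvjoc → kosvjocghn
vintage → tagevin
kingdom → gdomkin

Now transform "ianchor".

chorian

Rule — move the first 3 characters to the end (rotate left by 3).
Doing the same to "ianchor": "chorian".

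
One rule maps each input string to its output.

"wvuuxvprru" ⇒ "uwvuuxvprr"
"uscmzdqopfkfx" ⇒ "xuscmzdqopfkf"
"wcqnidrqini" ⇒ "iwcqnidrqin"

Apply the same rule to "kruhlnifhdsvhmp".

pkruhlnifhdsvhm

In each case the input is transformed by: move the last character to the front.
Applying that to "kruhlnifhdsvhmp" gives "pkruhlnifhdsvhm".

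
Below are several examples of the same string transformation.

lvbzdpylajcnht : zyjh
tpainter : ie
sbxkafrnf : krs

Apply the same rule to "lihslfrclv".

Rule — move the first character to the end, then keep one character in every 3, starting at position 3 (positions 3rd, 6th, 9th, ...).
"lihslfrclv" → "ihslfrclvl" → "srv".

srv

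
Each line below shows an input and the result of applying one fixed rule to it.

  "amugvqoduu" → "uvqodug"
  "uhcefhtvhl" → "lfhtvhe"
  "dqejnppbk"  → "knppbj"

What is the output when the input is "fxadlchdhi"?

ilchdhd

What's happening: delete the first 3 characters, then swap the first and last characters.
"fxadlchdhi" → "dlchdhi" → "ilchdhd".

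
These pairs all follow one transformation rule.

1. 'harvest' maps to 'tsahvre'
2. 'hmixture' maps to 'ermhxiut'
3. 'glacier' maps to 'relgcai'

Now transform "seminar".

In each case the input is transformed by: move the last 2 characters to the front (rotate right by 2), then swap each adjacent pair of characters (1↔2, 3↔4, ...).
For "seminar" the result is "raesimn".

raesimn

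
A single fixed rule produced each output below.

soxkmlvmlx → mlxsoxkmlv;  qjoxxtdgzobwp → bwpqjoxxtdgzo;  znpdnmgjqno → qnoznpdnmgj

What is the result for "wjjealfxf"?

fxfwjjeal

Each output is the input with this applied: move the last 3 characters to the front (rotate right by 3).
"wjjealfxf" → "fxfwjjeal".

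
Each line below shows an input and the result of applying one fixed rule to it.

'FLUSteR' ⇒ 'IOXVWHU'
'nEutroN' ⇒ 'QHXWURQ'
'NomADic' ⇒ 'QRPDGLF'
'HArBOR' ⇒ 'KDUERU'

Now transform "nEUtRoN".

What's happening: shift every letter 3 places forward in the alphabet (wrapping around), then convert every letter to uppercase.
For "nEUtRoN" the result is "QHXWURQ".

QHXWURQ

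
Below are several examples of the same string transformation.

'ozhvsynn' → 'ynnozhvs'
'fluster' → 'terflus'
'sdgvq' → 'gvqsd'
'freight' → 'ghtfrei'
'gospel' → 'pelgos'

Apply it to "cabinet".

netcabi

Looking at the pairs, the operation is to move the last 3 characters to the front (rotate right by 3).
Doing the same to "cabinet": "netcabi".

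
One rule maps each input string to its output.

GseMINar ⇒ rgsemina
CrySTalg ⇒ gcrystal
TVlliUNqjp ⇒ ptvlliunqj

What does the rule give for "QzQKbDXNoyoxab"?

The pattern: move the last character to the front, then convert every letter to lowercase.
On "QzQKbDXNoyoxab": the first step gives "bQzQKbDXNoyoxa", and the second then gives "bqzqkbdxnoyoxa".

bqzqkbdxnoyoxa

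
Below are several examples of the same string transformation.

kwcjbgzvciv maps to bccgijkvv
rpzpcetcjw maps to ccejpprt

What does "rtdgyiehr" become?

The transformation: sort the characters into alphabetical order, then delete the last 2 characters.
For "rtdgyiehr", step one produces "deghirrty"; step two turns that into "deghirr".
(Check on "rpzpcetcjw": → "ccejpprtwz" → "ccejpprt" ✓)

deghirr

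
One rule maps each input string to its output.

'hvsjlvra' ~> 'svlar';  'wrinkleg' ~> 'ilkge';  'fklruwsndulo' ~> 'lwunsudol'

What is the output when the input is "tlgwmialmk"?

Rule — swap each adjacent pair of characters (1↔2, 3↔4, ...), then delete the first 3 characters.
Starting from "tlgwmialmk": after the first operation, "ltwgimlakm"; after the second, "gimlakm".

gimlakm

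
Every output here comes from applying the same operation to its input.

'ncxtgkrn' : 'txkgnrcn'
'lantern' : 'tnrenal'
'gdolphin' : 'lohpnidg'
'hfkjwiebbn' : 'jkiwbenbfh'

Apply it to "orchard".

hcradro

The transformation: swap each adjacent pair of characters (1↔2, 3↔4, ...), then move the first 2 characters to the end (rotate left by 2).
"orchard" → "rohcrad" → "hcradro".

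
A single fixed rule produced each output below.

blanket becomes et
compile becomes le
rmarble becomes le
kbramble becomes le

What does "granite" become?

te

Looking at the pairs, the operation is to keep only the last 2 characters.
For "granite" the result is "te".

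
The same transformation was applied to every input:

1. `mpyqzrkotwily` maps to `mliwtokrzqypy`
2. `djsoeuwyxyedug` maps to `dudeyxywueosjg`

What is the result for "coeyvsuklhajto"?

Each output is the input with this applied: swap the first and last characters, then reverse the string.
On "coeyvsuklhajto": the first step gives "ooeyvsuklhajtc", and the second then gives "ctjahlkusvyeoo".

ctjahlkusvyeoo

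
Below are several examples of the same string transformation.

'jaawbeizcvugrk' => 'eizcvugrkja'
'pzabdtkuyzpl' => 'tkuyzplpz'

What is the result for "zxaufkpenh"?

What's happening: move the first 2 characters to the end (rotate left by 2), then delete the first 3 characters.
Starting from "zxaufkpenh": after the first operation, "aufkpenhzx"; after the second, "kpenhzx".

kpenhzx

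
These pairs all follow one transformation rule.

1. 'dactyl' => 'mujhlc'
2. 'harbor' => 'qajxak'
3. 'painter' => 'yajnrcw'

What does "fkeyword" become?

omtanxhf

The transformation: take characters alternately from the front and the back (1st, last, 2nd, 2nd-last, ...), then shift every letter 9 places forward in the alphabet (wrapping around).
On "fkeyword" that produces "omtanxhf".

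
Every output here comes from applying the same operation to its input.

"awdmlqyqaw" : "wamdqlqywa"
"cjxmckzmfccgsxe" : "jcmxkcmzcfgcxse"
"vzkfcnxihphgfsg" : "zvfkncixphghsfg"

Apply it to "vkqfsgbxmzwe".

Rule — swap each adjacent pair of characters (1↔2, 3↔4, ...).
"vkqfsgbxmzwe" → "kvfqgsxbzmew".

kvfqgsxbzmew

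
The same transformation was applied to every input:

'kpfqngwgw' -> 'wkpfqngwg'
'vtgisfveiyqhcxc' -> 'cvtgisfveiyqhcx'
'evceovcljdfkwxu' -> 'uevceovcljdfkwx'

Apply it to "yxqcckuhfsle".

Rule — move the last character to the front.
Doing the same to "yxqcckuhfsle": "eyxqcckuhfsl".

eyxqcckuhfsl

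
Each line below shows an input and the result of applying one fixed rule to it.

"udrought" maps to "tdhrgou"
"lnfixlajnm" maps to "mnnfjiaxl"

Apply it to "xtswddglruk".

ktusrwldgd

Each output is the input with this applied: take characters alternately from the front and the back (1st, last, 2nd, 2nd-last, ...), then delete the first character.
On "xtswddglruk": the first step gives "xktusrwldgd", and the second then gives "ktusrwldgd".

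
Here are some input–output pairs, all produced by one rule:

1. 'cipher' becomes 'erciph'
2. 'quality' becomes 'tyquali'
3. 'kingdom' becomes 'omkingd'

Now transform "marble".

lemarb

The rule is to move the last 2 characters to the front (rotate right by 2).
"marble" → "lemarb".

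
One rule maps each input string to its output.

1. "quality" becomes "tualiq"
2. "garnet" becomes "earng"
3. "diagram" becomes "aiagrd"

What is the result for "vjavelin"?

What's happening: delete the last character, then swap the first and last characters.
Starting from "vjavelin": after the first operation, "vjaveli"; after the second, "ijavelv".

ijavelv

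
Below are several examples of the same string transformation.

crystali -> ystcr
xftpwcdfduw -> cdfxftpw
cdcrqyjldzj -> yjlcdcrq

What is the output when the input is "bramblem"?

In each case the input is transformed by: delete the last 3 characters, then move the last 3 characters to the front (rotate right by 3).
Starting from "bramblem": after the first operation, "bramb"; after the second, "ambbr".

ambbr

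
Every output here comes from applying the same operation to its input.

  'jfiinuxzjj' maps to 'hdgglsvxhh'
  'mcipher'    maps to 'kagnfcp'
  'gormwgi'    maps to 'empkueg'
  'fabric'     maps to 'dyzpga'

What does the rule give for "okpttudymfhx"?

minrrsbwkdfv

Each output is the input with this applied: shift every letter 2 places backward in the alphabet (wrapping around).
"okpttudymfhx" → "minrrsbwkdfv".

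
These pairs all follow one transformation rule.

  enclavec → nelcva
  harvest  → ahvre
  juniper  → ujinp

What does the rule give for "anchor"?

The transformation: delete the last 2 characters, then swap each adjacent pair of characters (1↔2, 3↔4, ...).
Applying both steps to "anchor": "anch", then "nahc".

nahc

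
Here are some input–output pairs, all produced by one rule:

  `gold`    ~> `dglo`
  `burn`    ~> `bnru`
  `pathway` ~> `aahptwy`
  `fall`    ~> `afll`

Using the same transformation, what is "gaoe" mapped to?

The rule is to sort the characters into alphabetical order.
"gaoe" → "aego".

aego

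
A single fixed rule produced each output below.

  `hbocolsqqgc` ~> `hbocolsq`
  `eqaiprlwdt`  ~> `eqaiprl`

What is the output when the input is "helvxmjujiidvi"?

In each case the input is transformed by: delete the last 3 characters.
"helvxmjujiidvi" → "helvxmjujii".

helvxmjujii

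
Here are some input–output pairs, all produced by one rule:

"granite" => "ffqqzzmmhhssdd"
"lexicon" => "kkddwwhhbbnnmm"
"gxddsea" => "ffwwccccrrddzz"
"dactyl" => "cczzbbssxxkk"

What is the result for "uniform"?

Looking at the pairs, the operation is to shift every letter 1 place backward in the alphabet (wrapping around), then double every character.
For "uniform", step one produces "tmhenql"; step two turns that into "ttmmhheennqqll".

ttmmhheennqqll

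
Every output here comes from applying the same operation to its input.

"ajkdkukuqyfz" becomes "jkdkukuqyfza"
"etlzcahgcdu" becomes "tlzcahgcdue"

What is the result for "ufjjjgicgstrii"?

Each output is the input with this applied: move the first character to the end.
So "ufjjjgicgstrii" becomes "fjjjgicgstriiu".

fjjjgicgstriiu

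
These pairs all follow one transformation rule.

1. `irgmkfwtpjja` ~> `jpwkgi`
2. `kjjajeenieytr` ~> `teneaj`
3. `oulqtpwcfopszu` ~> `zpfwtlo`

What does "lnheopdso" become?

Each output is the input with this applied: reverse the string, then keep every other character starting from the second (positions 2nd, 4th, 6th, ...).
"lnheopdso" → "spen".

spen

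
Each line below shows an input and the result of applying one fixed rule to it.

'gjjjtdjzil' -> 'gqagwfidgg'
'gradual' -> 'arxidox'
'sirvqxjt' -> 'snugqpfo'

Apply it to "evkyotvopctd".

vlqslmzqabsh

The rule is to shift every letter 3 places backward in the alphabet (wrapping around), then move the first 3 characters to the end (rotate left by 3).
Working it through for "evkyotvopctd": intermediate "bshvlqslmzqa", final "vlqslmzqabsh".
(Check on "gjjjtdjzil": → "dgggqagwfi" → "gqagwfidgg" ✓)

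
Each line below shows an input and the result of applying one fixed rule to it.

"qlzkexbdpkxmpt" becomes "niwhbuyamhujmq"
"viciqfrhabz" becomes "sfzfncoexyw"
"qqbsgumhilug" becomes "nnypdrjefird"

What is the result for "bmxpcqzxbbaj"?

What's happening: shift every letter 3 places backward in the alphabet (wrapping around).
On "bmxpcqzxbbaj" that produces "yjumznwuyyxg".

yjumznwuyyxg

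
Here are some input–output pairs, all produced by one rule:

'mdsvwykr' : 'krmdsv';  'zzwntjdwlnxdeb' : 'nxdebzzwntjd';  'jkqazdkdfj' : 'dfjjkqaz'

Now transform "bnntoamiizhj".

izhjbnntoa

The rule is to swap the front and back halves of the string, then delete the first 2 characters.
Applying both steps to "bnntoamiizhj": "miizhjbnntoa", then "izhjbnntoa".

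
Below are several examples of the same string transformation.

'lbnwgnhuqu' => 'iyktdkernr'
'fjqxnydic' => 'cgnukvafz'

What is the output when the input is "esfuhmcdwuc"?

What's happening: shift every letter 3 places backward in the alphabet (wrapping around).
For "esfuhmcdwuc" the result is "bpcrejzatrz".

bpcrejzatrz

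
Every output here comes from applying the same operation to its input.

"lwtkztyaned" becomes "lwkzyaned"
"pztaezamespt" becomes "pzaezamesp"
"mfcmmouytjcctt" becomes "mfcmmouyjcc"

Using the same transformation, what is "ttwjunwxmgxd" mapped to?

wjunwxmgxd

Looking at the pairs, the operation is to remove every "t".
"ttwjunwxmgxd" → "wjunwxmgxd".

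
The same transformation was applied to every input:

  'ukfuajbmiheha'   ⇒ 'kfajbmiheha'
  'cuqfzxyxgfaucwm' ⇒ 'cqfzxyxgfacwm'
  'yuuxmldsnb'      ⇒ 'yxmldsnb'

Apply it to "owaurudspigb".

owardspigb

Each output is the input with this applied: remove every "u".
So "owaurudspigb" becomes "owardspigb".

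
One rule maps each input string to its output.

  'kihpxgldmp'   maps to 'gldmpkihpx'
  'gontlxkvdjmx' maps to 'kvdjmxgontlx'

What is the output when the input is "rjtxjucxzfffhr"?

The pattern: swap the front and back halves of the string.
Doing the same to "rjtxjucxzfffhr": "xzfffhrrjtxjuc".

xzfffhrrjtxjuc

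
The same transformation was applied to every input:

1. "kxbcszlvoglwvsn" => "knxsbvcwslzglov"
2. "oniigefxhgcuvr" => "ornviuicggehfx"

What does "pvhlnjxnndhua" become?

The transformation: take characters alternately from the front and the back (1st, last, 2nd, 2nd-last, ...).
For "pvhlnjxnndhua" the result is "pavuhhldnnjnx".

pavuhhldnnjnx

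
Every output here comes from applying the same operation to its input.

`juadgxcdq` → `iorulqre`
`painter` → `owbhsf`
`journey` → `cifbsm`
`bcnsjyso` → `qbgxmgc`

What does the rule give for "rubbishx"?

ippwgvl

What's happening: shift every letter 12 places backward in the alphabet (wrapping around), then delete the first character.
Starting from "rubbishx": after the first operation, "fippwgvl"; after the second, "ippwgvl".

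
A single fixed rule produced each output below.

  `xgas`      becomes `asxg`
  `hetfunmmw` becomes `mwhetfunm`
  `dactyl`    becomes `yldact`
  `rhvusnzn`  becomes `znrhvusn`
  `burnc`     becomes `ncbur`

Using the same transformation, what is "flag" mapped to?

agfl

Rule — move the last 2 characters to the front (rotate right by 2).
Doing the same to "flag": "agfl".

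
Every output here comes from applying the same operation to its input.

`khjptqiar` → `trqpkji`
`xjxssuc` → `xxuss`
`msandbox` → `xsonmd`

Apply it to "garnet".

trng

The rule is to sort the characters into reverse alphabetical order, then delete the last 2 characters.
"garnet" → "trngea" → "trng".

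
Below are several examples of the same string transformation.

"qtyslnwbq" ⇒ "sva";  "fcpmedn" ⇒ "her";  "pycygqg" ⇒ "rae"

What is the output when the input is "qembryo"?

What's happening: shift every letter 2 places forward in the alphabet (wrapping around), then keep only the first 3 characters.
Applying both steps to "qembryo": "sgodtaq", then "sgo".

sgo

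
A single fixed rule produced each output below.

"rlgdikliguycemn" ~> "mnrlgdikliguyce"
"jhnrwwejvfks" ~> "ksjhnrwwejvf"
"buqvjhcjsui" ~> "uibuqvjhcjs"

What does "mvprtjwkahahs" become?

hsmvprtjwkaha

The rule is to move the last 2 characters to the front (rotate right by 2).
So "mvprtjwkahahs" becomes "hsmvprtjwkaha".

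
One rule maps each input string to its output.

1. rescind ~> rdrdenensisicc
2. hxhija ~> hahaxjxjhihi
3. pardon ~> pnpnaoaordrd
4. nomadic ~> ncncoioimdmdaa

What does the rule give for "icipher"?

The transformation: double every character, then take characters alternately from the front and the back (1st, last, 2nd, 2nd-last, ...).
On "icipher": the first step gives "iicciipphheerr", and the second then gives "irirceceihihpp".

irirceceihihpp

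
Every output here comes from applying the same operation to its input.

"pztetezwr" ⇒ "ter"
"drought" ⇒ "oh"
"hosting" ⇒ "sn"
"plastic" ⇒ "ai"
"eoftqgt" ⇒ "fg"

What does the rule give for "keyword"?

yr

Looking at the pairs, the operation is to keep one character in every 3, starting at position 3 (positions 3rd, 6th, 9th, ...).
Doing the same to "keyword": "yr".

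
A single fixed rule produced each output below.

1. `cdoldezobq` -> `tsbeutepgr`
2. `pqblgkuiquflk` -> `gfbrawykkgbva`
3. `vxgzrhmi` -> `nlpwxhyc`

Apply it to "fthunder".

jvkxtdhu

Rule — swap each adjacent pair of characters (1↔2, 3↔4, ...), then shift every letter 10 places backward in the alphabet (wrapping around).
Applying both steps to "fthunder": "tfuhdnre", then "jvkxtdhu".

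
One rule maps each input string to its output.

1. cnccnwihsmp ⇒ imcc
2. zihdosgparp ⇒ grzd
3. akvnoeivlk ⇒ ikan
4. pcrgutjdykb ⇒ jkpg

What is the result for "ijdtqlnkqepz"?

In each case the input is transformed by: keep one character in every 3, starting at position 1 (positions 1st, 4th, 7th, ...), then move the first 2 characters to the end (rotate left by 2).
"ijdtqlnkqepz" → "itne" → "neit".

neit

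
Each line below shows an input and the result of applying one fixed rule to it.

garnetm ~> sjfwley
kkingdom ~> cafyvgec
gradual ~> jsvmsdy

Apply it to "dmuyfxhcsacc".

emqxpzuksuuv

The pattern: shift every letter 8 places backward in the alphabet (wrapping around), then move the first character to the end.
"dmuyfxhcsacc" → "vemqxpzuksuu" → "emqxpzuksuuv".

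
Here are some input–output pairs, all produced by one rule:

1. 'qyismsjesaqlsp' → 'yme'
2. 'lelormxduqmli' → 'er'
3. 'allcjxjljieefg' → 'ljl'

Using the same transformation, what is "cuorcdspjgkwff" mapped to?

In each case the input is transformed by: keep one character in every 3, starting at position 2 (positions 2nd, 5th, 8th, ...), then delete the last 2 characters.
"cuorcdspjgkwff" → "ucpkf" → "ucp".

ucp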